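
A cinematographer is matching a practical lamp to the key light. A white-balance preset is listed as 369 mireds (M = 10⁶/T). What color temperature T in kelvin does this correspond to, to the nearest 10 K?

T = 10⁶ / 369 = 2710.03 K → 2710 K.

2710 K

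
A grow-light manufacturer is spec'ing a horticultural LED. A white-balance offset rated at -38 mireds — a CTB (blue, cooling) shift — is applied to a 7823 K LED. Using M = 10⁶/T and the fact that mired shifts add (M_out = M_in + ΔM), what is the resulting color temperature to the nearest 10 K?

M_in = 10⁶/7823 = 127.83 mireds.
M_out = 127.83 + (-38) = 89.83 mireds.
T_out = 10⁶/89.83 = 11132.4 K → 11130 K.

11130 K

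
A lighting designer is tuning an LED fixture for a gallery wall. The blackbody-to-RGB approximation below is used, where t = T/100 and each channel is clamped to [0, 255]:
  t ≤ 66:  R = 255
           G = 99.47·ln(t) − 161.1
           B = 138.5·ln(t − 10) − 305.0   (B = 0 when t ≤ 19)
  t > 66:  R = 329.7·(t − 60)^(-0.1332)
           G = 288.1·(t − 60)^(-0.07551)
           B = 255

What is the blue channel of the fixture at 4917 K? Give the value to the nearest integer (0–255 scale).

t = 4917/100 = 49.17; the t ≤ 66 branch applies.
B = 138.5·ln(49.17 − 10) − 305.0 = 138.5·ln 39.17 − 305.0 = 138.5·3.6679 − 305.0 = 203.006.
Rounded: 203.

203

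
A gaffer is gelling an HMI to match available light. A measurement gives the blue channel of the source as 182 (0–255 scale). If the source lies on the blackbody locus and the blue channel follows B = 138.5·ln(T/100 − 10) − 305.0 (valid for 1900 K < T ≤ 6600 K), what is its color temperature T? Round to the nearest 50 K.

ln(t − 10) = (182 + 305.0) / 138.5 = 3.5162.
t − 10 = e^3.5162 = 33.658, so t = 43.658.
T = 100·t = 4366 K → 4350 K to the nearest 50 K.

4350 K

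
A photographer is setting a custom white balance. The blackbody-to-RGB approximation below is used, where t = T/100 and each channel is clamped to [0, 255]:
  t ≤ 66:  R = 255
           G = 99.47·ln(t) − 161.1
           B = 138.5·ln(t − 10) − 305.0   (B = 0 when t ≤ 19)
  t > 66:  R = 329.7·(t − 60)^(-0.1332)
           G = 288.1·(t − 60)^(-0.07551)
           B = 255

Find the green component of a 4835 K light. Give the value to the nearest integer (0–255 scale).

225

t = 4835/100 = 48.35; the t ≤ 66 branch applies.
G = 99.47·ln 48.35 − 161.1 = 99.47·3.8785 − 161.1 = 224.691.
Rounded: 225.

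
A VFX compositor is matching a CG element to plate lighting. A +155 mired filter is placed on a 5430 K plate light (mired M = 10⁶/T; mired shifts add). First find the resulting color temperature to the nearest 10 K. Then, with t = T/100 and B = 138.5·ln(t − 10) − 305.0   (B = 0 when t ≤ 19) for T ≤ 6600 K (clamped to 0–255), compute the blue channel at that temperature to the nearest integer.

106

M_in = 10⁶/5430 = 184.16; M_out = 184.16 + (+155) = 339.16.
T_out = 10⁶/339.16 = 2948.4 K → 2950 K; t = 29.5.
B = 138.5·ln(29.5 − 10) − 305.0 = 138.5·ln 19.5 − 305.0 = 138.5·2.9704 − 305.0 = 106.402.
Rounded: 106.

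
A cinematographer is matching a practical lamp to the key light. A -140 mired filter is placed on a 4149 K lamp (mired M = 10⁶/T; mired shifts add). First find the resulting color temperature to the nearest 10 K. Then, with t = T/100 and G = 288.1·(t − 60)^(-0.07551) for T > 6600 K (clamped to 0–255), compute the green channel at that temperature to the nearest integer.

M_in = 10⁶/4149 = 241.02; M_out = 241.02 + (-140) = 101.02.
T_out = 10⁶/101.02 = 9898.8 K → 9900 K; t = 99.
G = 288.1·(99 − 60)^(-0.07551) = 288.1·39^(-0.07551) = 288.1·0.75833 = 218.475.
Rounded: 218.

218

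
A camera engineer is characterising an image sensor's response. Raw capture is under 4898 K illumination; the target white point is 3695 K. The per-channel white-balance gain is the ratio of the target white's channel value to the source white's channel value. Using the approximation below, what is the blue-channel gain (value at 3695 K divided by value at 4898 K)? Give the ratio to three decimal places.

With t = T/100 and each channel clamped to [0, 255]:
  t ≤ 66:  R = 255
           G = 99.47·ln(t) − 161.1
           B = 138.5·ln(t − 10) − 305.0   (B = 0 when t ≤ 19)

At 4898 K (t = 48.98):
  B = 138.5·ln(48.98 − 10) − 305.0 = 138.5·ln 38.98 − 305.0 = 138.5·3.6630 − 305.0 = 202.332.
At 3695 K (t = 36.95):
  B = 138.5·ln(36.95 − 10) − 305.0 = 138.5·ln 26.95 − 305.0 = 138.5·3.2940 − 305.0 = 151.217.
Gain = 151.217 / 202.332 = 0.7474 → 0.747.

0.747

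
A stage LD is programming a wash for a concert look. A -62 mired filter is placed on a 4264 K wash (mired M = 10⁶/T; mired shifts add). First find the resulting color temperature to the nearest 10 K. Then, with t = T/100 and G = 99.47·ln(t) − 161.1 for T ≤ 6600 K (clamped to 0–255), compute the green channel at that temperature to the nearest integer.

M_in = 10⁶/4264 = 234.52; M_out = 234.52 + (-62) = 172.52.
T_out = 10⁶/172.52 = 5796.4 K → 5800 K; t = 58.
G = 99.47·ln 58 − 161.1 = 99.47·4.0604 − 161.1 = 242.792.
Rounded: 243.

243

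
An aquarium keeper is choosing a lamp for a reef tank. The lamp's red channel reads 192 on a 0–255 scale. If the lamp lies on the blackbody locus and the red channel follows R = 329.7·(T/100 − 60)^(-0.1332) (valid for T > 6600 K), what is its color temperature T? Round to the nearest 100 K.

(t − 60)^(-0.1332) = 192/329.7 = 0.58235.
t − 60 = 0.58235^(1/-0.1332) = 0.58235^(-7.508) = 57.929, so t = 117.929.
T = 100·t = 11793 K → 11800 K to the nearest 100 K.

11800 K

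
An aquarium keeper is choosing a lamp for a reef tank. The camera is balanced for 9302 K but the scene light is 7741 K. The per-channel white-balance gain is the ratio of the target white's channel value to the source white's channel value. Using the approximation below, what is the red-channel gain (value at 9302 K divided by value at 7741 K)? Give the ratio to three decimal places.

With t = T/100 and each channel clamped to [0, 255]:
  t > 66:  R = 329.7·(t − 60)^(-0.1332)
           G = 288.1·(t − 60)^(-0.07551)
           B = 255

0.918

At 7741 K (t = 77.41):
  R = 329.7·(77.41 − 60)^(-0.1332) = 329.7·17.41^(-0.1332) = 329.7·0.68348 = 225.343.
At 9302 K (t = 93.02):
  R = 329.7·(93.02 − 60)^(-0.1332) = 329.7·33.02^(-0.1332) = 329.7·0.62762 = 206.927.
Gain = 206.927 / 225.343 = 0.9183 → 0.918.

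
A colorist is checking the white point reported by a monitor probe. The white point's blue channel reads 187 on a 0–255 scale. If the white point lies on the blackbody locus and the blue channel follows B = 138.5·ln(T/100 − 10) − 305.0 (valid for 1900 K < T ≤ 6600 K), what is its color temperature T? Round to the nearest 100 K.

ln(t − 10) = (187 + 305.0) / 138.5 = 3.5523.
t − 10 = e^3.5523 = 34.895, so t = 44.895.
T = 100·t = 4490 K → 4500 K to the nearest 100 K.

4500 K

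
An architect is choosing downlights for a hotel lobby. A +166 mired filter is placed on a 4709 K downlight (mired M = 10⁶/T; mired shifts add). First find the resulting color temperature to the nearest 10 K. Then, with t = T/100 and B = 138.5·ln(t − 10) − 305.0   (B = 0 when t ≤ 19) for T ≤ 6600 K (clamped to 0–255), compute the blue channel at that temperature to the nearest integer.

82

M_in = 10⁶/4709 = 212.36; M_out = 212.36 + (+166) = 378.36.
T_out = 10⁶/378.36 = 2643.0 K → 2640 K; t = 26.4.
B = 138.5·ln(26.4 − 10) − 305.0 = 138.5·ln 16.4 − 305.0 = 138.5·2.7973 − 305.0 = 82.423.
Rounded: 82.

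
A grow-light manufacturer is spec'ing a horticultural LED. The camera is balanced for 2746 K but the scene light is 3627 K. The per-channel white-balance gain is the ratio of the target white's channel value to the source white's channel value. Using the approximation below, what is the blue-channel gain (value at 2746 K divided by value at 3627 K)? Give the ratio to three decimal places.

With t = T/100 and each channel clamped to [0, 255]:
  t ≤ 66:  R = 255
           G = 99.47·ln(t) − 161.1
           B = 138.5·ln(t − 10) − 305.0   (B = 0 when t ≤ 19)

0.617

At 3627 K (t = 36.27):
  B = 138.5·ln(36.27 − 10) − 305.0 = 138.5·ln 26.27 − 305.0 = 138.5·3.2684 − 305.0 = 147.677.
At 2746 K (t = 27.46):
  B = 138.5·ln(27.46 − 10) − 305.0 = 138.5·ln 17.46 − 305.0 = 138.5·2.8599 − 305.0 = 91.098.
Gain = 91.098 / 147.677 = 0.6169 → 0.617.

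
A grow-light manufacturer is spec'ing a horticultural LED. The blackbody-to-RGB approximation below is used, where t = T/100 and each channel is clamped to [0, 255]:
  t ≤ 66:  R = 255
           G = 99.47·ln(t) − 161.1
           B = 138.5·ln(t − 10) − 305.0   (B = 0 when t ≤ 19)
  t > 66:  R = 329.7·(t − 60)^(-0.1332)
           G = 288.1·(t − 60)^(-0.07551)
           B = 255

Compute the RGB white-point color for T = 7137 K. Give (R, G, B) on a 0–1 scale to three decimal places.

t = 7137/100 = 71.37; the t > 66 branch applies.
R = 329.7·(71.37 − 60)^(-0.1332) = 329.7·11.37^(-0.1332) = 329.7·0.72339 = 238.502.
G = 288.1·(71.37 − 60)^(-0.07551) = 288.1·11.37^(-0.07551) = 288.1·0.83230 = 239.785.
B = 255 by definition for t > 66.
Dividing each by 255: (0.9353, 0.9403, 1.0000) → (0.935, 0.940, 1.000).

(0.935, 0.940, 1.000)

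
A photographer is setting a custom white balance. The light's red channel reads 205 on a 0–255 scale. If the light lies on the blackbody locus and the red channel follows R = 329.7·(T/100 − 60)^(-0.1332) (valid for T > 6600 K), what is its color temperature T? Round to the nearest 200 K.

(t − 60)^(-0.1332) = 205/329.7 = 0.62178.
t − 60 = 0.62178^(1/-0.1332) = 0.62178^(-7.508) = 35.423, so t = 95.423.
T = 100·t = 9542 K → 9600 K to the nearest 200 K.

9600 K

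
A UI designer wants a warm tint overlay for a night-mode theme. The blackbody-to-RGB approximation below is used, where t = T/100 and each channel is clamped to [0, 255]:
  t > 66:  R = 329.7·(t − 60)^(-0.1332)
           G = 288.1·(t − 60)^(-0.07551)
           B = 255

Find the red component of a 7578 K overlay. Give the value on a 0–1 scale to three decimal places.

0.895

t = 7578/100 = 75.78; the t > 66 branch applies.
R = 329.7·(75.78 − 60)^(-0.1332) = 329.7·15.78^(-0.1332) = 329.7·0.69249 = 228.313.
On a 0–1 scale: 228.313/255 = 0.8953 → 0.895.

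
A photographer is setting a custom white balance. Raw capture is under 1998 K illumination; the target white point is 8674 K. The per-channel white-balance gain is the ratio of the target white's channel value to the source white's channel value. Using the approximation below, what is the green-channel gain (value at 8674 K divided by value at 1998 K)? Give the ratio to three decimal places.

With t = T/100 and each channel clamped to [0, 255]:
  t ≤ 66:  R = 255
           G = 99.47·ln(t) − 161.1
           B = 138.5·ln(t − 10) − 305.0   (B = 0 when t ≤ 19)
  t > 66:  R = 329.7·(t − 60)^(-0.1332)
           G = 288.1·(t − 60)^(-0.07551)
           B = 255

At 1998 K (t = 19.98):
  G = 99.47·ln 19.98 − 161.1 = 99.47·2.9947 − 161.1 = 136.786.
At 8674 K (t = 86.74):
  G = 288.1·(86.74 − 60)^(-0.07551) = 288.1·26.74^(-0.07551) = 288.1·0.78025 = 224.791.
Gain = 224.791 / 136.786 = 1.6434 → 1.643.

1.643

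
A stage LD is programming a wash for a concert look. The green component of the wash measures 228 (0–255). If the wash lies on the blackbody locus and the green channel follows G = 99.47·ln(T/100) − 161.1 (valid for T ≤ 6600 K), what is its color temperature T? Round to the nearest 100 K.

5000 K

ln t = (228 + 161.1) / 99.47 = 3.9117.
t = e^3.9117 = 49.985.
T = 100·t = 4999 K → 5000 K to the nearest 100 K.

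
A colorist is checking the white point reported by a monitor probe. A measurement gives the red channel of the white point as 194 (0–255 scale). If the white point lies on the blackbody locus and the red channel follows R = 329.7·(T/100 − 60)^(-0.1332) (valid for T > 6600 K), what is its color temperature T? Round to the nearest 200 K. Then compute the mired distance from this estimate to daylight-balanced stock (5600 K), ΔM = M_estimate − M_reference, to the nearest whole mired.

(t − 60)^(-0.1332) = 194/329.7 = 0.58841.
t − 60 = 0.58841^(1/-0.1332) = 0.58841^(-7.508) = 53.593, so t = 113.593.
T = 100·t = 11359 K → 11400 K to the nearest 200 K.
M_estimate = 10⁶/11400 = 87.72; M_reference = 10⁶/5600 = 178.57.
ΔM = 87.72 − 178.57 = -90.85 → -91 mireds.

-91 mireds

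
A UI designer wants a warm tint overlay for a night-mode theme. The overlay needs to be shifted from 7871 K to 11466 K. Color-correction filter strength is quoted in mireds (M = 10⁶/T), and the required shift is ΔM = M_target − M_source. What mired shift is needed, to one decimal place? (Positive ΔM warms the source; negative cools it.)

-39.8 mireds

M_source = 10⁶/7871 = 127.049; M_target = 10⁶/11466 = 87.214.
ΔM = 87.214 − 127.049 = -39.834 → -39.8 mireds, a cooling shift.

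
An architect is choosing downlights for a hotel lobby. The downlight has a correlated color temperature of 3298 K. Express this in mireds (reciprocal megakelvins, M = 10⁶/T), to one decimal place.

303.2 mireds

M = 10⁶ / 3298 = 303.214 → 303.2 mireds.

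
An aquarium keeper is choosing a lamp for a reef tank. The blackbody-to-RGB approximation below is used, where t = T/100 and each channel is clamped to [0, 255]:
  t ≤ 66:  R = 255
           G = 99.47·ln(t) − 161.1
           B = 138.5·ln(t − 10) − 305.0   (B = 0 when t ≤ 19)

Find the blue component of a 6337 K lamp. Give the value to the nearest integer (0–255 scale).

246

t = 6337/100 = 63.37; the t ≤ 66 branch applies.
B = 138.5·ln(63.37 − 10) − 305.0 = 138.5·ln 53.37 − 305.0 = 138.5·3.9772 − 305.0 = 245.849.
Rounded: 246.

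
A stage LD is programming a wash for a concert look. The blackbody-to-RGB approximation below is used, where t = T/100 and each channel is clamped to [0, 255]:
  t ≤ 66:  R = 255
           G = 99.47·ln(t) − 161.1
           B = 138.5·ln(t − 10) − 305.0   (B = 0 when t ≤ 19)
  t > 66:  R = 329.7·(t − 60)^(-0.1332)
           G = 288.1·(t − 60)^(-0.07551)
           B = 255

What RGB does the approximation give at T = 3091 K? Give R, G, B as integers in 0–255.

R=255, G=180, B=116

t = 3091/100 = 30.91; the t ≤ 66 branch applies.
R = 255 by definition for t ≤ 66.
G = 99.47·ln 30.91 − 161.1 = 99.47·3.4311 − 161.1 = 180.190.
B = 138.5·ln(30.91 − 10) − 305.0 = 138.5·ln 20.91 − 305.0 = 138.5·3.0402 − 305.0 = 116.072.
Rounded: (255, 180, 116).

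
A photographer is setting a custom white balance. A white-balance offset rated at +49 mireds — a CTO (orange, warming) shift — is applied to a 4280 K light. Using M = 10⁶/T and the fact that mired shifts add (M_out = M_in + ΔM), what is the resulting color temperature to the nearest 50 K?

3550 K

M_in = 10⁶/4280 = 233.64 mireds.
M_out = 233.64 + (+49) = 282.64 mireds.
T_out = 10⁶/282.64 = 3538.0 K → 3550 K.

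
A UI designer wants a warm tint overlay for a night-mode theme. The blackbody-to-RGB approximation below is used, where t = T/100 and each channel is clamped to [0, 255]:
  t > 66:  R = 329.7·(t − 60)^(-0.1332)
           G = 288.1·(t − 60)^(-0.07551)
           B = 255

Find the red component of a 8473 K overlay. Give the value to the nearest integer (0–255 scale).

215

t = 8473/100 = 84.73; the t > 66 branch applies.
R = 329.7·(84.73 − 60)^(-0.1332) = 329.7·24.73^(-0.1332) = 329.7·0.65226 = 215.051.
Rounded: 215.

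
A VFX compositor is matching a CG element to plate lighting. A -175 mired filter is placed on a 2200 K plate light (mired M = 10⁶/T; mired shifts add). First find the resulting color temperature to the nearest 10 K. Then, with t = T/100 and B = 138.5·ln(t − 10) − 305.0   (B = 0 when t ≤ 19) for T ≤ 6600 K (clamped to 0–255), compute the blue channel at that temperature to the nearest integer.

M_in = 10⁶/2200 = 454.55; M_out = 454.55 + (-175) = 279.55.
T_out = 10⁶/279.55 = 3577.2 K → 3580 K; t = 35.8.
B = 138.5·ln(35.8 − 10) − 305.0 = 138.5·ln 25.8 − 305.0 = 138.5·3.2504 − 305.0 = 145.177.
Rounded: 145.

145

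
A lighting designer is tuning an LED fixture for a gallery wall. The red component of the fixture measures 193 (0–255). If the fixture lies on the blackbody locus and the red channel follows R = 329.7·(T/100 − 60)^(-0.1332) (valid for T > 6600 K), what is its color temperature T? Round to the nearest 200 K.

11600 K

(t − 60)^(-0.1332) = 193/329.7 = 0.58538.
t − 60 = 0.58538^(1/-0.1332) = 0.58538^(-7.508) = 55.713, so t = 115.713.
T = 100·t = 11571 K → 11600 K to the nearest 200 K.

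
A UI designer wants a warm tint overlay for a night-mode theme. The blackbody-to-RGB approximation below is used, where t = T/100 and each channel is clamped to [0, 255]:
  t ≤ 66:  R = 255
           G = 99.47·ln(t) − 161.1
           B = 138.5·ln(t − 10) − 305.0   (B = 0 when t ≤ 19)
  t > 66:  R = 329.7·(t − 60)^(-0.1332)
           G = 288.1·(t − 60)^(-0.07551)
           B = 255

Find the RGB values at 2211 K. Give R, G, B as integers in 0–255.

R=255, G=147, B=40

t = 2211/100 = 22.11; the t ≤ 66 branch applies.
R = 255 by definition for t ≤ 66.
G = 99.47·ln 22.11 − 161.1 = 99.47·3.0960 − 161.1 = 146.862.
B = 138.5·ln(22.11 − 10) − 305.0 = 138.5·ln 12.11 − 305.0 = 138.5·2.4940 − 305.0 = 40.423.
Rounded: (255, 147, 40).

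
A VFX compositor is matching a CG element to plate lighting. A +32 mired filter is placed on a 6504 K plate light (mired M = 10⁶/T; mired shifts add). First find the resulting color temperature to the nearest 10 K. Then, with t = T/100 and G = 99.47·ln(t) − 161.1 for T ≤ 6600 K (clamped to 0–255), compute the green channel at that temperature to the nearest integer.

M_in = 10⁶/6504 = 153.75; M_out = 153.75 + (+32) = 185.75.
T_out = 10⁶/185.75 = 5383.5 K → 5380 K; t = 53.8.
G = 99.47·ln 53.8 − 161.1 = 99.47·3.9853 − 161.1 = 235.315.
Rounded: 235.

235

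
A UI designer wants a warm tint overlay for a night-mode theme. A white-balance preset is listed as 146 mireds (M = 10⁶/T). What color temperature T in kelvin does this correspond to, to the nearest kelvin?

6849 K

T = 10⁶ / 146 = 6849.32 K → 6849 K.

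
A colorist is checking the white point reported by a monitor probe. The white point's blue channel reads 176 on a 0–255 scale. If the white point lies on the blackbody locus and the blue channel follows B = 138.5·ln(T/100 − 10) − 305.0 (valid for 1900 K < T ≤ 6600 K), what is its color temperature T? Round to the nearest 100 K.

4200 K

ln(t − 10) = (176 + 305.0) / 138.5 = 3.4729.
t − 10 = e^3.4729 = 32.231, so t = 42.231.
T = 100·t = 4223 K → 4200 K to the nearest 100 K.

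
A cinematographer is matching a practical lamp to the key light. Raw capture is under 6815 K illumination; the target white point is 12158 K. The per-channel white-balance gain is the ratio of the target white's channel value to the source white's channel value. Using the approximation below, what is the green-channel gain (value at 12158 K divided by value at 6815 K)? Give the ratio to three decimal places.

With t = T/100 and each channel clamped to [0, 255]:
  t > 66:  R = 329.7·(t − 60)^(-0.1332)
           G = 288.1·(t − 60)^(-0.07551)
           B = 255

0.858

At 6815 K (t = 68.15):
  G = 288.1·(68.15 − 60)^(-0.07551) = 288.1·8.15^(-0.07551) = 288.1·0.85349 = 245.890.
At 12158 K (t = 121.58):
  G = 288.1·(121.58 − 60)^(-0.07551) = 288.1·61.58^(-0.07551) = 288.1·0.73262 = 211.068.
Gain = 211.068 / 245.890 = 0.8584 → 0.858.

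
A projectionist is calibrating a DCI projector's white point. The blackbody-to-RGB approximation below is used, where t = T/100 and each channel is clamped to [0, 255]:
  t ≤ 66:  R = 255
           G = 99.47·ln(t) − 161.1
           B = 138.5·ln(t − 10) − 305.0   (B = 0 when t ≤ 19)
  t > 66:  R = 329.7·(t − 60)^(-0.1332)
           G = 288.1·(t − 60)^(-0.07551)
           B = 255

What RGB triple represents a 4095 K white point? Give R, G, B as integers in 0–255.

R=255, G=208, B=170

t = 4095/100 = 40.95; the t ≤ 66 branch applies.
R = 255 by definition for t ≤ 66.
G = 99.47·ln 40.95 − 161.1 = 99.47·3.7124 − 161.1 = 208.168.
B = 138.5·ln(40.95 − 10) − 305.0 = 138.5·ln 30.95 − 305.0 = 138.5·3.4324 − 305.0 = 170.384.
Rounded: (255, 208, 170).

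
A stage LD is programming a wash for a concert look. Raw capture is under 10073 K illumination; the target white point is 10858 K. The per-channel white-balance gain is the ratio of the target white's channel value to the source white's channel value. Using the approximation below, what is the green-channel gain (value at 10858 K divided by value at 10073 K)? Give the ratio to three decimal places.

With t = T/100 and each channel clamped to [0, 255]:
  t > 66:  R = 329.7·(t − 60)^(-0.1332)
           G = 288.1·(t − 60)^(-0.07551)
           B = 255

0.987

At 10073 K (t = 100.73):
  G = 288.1·(100.73 − 60)^(-0.07551) = 288.1·40.73^(-0.07551) = 288.1·0.75585 = 217.760.
At 10858 K (t = 108.58):
  G = 288.1·(108.58 − 60)^(-0.07551) = 288.1·48.58^(-0.07551) = 288.1·0.74586 = 214.881.
Gain = 214.881 / 217.760 = 0.9868 → 0.987.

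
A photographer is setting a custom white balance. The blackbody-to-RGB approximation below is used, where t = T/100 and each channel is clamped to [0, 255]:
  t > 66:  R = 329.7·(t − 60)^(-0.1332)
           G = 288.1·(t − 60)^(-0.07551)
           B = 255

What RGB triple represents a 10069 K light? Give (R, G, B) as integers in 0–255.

(201, 218, 255)

t = 10069/100 = 100.69; the t > 66 branch applies.
R = 329.7·(100.69 − 60)^(-0.1332) = 329.7·40.69^(-0.1332) = 329.7·0.61040 = 201.250.
G = 288.1·(100.69 − 60)^(-0.07551) = 288.1·40.69^(-0.07551) = 288.1·0.75591 = 217.776.
B = 255 by definition for t > 66.
Rounded: (201, 218, 255).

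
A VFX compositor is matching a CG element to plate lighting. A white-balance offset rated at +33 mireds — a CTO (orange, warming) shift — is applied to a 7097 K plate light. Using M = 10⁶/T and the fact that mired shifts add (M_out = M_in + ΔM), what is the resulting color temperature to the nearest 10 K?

M_in = 10⁶/7097 = 140.90 mireds.
M_out = 140.90 + (+33) = 173.90 mireds.
T_out = 10⁶/173.90 = 5750.3 K → 5750 K.

5750 K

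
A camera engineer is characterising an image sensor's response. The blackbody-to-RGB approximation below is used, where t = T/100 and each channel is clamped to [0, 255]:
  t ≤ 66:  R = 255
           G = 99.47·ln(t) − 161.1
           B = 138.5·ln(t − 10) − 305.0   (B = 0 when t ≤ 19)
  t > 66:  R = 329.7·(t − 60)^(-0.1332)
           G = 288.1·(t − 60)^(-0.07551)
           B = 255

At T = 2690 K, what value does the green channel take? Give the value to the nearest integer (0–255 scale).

166

t = 2690/100 = 26.9; the t ≤ 66 branch applies.
G = 99.47·ln 26.9 − 161.1 = 99.47·3.2921 − 161.1 = 166.368.
Rounded: 166.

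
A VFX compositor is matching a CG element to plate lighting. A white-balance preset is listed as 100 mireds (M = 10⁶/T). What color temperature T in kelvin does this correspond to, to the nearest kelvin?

T = 10⁶ / 100 = 10000.00 K → 10000 K.

10000 K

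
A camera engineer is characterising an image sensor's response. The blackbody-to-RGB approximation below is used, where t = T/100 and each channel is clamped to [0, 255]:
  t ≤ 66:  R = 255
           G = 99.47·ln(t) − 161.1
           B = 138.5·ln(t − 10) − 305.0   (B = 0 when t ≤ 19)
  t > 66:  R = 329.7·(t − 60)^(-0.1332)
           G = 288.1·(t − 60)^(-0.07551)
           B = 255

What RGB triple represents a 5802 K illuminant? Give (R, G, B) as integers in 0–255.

(255, 243, 231)

t = 5802/100 = 58.02; the t ≤ 66 branch applies.
R = 255 by definition for t ≤ 66.
G = 99.47·ln 58.02 − 161.1 = 99.47·4.0608 − 161.1 = 242.827.
B = 138.5·ln(58.02 − 10) − 305.0 = 138.5·ln 48.02 − 305.0 = 138.5·3.8716 − 305.0 = 231.219.
Rounded: (255, 243, 231).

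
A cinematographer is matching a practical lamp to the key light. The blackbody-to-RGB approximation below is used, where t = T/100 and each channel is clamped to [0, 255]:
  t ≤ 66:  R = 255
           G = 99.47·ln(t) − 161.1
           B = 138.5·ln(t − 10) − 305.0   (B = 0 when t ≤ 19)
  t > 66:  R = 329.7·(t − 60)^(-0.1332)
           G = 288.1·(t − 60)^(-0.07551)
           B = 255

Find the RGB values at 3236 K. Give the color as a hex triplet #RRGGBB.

t = 3236/100 = 32.36; the t ≤ 66 branch applies.
R = 255 by definition for t ≤ 66.
G = 99.47·ln 32.36 − 161.1 = 99.47·3.4769 − 161.1 = 184.750.
B = 138.5·ln(32.36 − 10) − 305.0 = 138.5·ln 22.36 − 305.0 = 138.5·3.1073 − 305.0 = 125.357.
Rounded: (255, 185, 125).
In hex: #FFB97D.

#FFB97D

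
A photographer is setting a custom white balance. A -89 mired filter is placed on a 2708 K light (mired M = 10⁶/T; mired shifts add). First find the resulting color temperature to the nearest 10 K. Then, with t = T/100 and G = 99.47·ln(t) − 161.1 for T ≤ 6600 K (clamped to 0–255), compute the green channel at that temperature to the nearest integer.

M_in = 10⁶/2708 = 369.28; M_out = 369.28 + (-89) = 280.28.
T_out = 10⁶/280.28 = 3567.9 K → 3570 K; t = 35.7.
G = 99.47·ln 35.7 − 161.1 = 99.47·3.5752 − 161.1 = 194.520.
Rounded: 195.

195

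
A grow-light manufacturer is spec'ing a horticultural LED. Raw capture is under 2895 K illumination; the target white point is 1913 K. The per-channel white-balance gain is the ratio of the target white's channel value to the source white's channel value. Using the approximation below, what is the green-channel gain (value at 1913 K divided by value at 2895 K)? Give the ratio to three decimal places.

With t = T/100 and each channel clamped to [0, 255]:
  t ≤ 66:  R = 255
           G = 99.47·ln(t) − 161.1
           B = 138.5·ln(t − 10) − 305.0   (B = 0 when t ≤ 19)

At 2895 K (t = 28.95):
  G = 99.47·ln 28.95 − 161.1 = 99.47·3.3656 − 161.1 = 173.673.
At 1913 K (t = 19.13):
  G = 99.47·ln 19.13 − 161.1 = 99.47·2.9513 − 161.1 = 132.462.
Gain = 132.462 / 173.673 = 0.7627 → 0.763.

0.763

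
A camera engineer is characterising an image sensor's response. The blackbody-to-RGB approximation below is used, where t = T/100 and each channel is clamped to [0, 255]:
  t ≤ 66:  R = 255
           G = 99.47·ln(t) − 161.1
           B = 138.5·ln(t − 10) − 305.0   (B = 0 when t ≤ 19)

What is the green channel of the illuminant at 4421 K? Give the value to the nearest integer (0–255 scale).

216

t = 4421/100 = 44.21; the t ≤ 66 branch applies.
G = 99.47·ln 44.21 − 161.1 = 99.47·3.7890 − 161.1 = 215.787.
Rounded: 216.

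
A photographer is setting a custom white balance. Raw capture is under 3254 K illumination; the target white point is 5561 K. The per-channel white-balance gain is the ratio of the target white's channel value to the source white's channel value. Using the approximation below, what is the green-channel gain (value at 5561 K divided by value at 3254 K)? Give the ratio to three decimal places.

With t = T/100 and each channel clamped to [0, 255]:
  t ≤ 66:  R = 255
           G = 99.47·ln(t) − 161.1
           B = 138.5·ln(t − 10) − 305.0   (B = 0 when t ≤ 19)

At 3254 K (t = 32.54):
  G = 99.47·ln 32.54 − 161.1 = 99.47·3.4825 − 161.1 = 185.301.
At 5561 K (t = 55.61):
  G = 99.47·ln 55.61 − 161.1 = 99.47·4.0184 − 161.1 = 238.607.
Gain = 238.607 / 185.301 = 1.2877 → 1.288.

1.288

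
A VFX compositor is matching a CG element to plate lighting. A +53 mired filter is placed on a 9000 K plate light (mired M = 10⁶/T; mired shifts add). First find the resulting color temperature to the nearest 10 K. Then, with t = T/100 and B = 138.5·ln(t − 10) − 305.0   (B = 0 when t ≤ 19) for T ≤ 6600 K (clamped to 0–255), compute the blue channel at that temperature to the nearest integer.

239

M_in = 10⁶/9000 = 111.11; M_out = 111.11 + (+53) = 164.11.
T_out = 10⁶/164.11 = 6093.4 K → 6090 K; t = 60.9.
B = 138.5·ln(60.9 − 10) − 305.0 = 138.5·ln 50.9 − 305.0 = 138.5·3.9299 − 305.0 = 239.286.
Rounded: 239.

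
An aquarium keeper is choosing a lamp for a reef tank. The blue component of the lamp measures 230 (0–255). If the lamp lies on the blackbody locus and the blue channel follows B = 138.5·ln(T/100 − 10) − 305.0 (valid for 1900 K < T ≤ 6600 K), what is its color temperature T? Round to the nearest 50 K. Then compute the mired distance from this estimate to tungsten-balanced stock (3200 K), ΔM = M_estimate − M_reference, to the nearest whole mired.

-139 mireds

ln(t − 10) = (230 + 305.0) / 138.5 = 3.8628.
t − 10 = e^3.8628 = 47.599, so t = 57.599.
T = 100·t = 5760 K → 5750 K to the nearest 50 K.
M_estimate = 10⁶/5750 = 173.91; M_reference = 10⁶/3200 = 312.50.
ΔM = 173.91 − 312.50 = -138.59 → -139 mireds.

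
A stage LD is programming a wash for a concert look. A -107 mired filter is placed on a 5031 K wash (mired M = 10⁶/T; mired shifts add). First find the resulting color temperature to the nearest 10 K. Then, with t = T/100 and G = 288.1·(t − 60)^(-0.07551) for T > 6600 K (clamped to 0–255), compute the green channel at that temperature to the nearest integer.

215

M_in = 10⁶/5031 = 198.77; M_out = 198.77 + (-107) = 91.77.
T_out = 10⁶/91.77 = 10897.1 K → 10900 K; t = 109.
G = 288.1·(109 − 60)^(-0.07551) = 288.1·49^(-0.07551) = 288.1·0.74537 = 214.742.
Rounded: 215.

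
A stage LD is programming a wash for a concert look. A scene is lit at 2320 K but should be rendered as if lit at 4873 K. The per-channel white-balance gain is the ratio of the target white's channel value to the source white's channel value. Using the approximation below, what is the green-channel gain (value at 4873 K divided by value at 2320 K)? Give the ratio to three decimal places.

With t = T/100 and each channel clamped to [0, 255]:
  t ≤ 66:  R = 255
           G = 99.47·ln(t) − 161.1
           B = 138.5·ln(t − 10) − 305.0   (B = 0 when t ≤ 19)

1.487

At 2320 K (t = 23.2):
  G = 99.47·ln 23.2 − 161.1 = 99.47·3.1442 − 161.1 = 151.649.
At 4873 K (t = 48.73):
  G = 99.47·ln 48.73 − 161.1 = 99.47·3.8863 − 161.1 = 225.470.
Gain = 225.470 / 151.649 = 1.4868 → 1.487.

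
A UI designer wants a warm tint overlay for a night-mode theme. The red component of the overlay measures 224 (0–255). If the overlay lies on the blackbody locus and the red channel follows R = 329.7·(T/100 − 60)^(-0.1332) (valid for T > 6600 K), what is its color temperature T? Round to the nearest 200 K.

(t − 60)^(-0.1332) = 224/329.7 = 0.67941.
t − 60 = 0.67941^(1/-0.1332) = 0.67941^(-7.508) = 18.209, so t = 78.209.
T = 100·t = 7821 K → 7800 K to the nearest 200 K.

7800 K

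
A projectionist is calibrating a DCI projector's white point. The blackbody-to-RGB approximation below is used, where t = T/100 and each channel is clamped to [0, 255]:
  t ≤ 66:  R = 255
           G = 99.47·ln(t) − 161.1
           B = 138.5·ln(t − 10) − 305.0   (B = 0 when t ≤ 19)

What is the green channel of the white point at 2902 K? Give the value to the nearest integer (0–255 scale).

t = 2902/100 = 29.02; the t ≤ 66 branch applies.
G = 99.47·ln 29.02 − 161.1 = 99.47·3.3680 − 161.1 = 173.913.
Rounded: 174.

174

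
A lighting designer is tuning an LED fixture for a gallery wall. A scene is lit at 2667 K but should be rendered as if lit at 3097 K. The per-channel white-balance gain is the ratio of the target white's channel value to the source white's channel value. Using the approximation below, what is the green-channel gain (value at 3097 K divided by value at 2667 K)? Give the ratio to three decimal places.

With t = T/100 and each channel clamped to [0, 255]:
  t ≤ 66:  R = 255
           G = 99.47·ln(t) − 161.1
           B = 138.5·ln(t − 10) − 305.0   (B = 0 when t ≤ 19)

At 2667 K (t = 26.67):
  G = 99.47·ln 26.67 − 161.1 = 99.47·3.2835 − 161.1 = 165.514.
At 3097 K (t = 30.97):
  G = 99.47·ln 30.97 − 161.1 = 99.47·3.4330 − 161.1 = 180.382.
Gain = 180.382 / 165.514 = 1.0898 → 1.090.

1.090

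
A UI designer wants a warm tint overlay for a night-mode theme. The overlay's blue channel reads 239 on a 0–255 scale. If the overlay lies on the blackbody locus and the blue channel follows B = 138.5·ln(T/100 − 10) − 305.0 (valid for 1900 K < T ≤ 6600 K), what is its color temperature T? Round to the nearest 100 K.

6100 K

ln(t − 10) = (239 + 305.0) / 138.5 = 3.9278.
t − 10 = e^3.9278 = 50.795, so t = 60.795.
T = 100·t = 6079 K → 6100 K to the nearest 100 K.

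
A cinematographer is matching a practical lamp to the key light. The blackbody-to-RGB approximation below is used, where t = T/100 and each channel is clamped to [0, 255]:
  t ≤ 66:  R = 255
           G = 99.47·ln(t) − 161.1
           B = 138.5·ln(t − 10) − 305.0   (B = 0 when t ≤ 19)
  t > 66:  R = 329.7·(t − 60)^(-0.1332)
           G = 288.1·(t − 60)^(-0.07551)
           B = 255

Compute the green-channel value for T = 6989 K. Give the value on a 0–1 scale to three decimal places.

0.950

t = 6989/100 = 69.89; the t > 66 branch applies.
G = 288.1·(69.89 − 60)^(-0.07551) = 288.1·9.89^(-0.07551) = 288.1·0.84111 = 242.324.
On a 0–1 scale: 242.324/255 = 0.9503 → 0.950.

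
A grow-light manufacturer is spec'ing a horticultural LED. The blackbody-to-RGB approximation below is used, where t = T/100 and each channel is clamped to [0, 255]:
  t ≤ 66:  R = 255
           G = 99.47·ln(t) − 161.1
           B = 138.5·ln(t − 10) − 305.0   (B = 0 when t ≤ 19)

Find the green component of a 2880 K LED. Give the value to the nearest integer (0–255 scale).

t = 2880/100 = 28.8; the t ≤ 66 branch applies.
G = 99.47·ln 28.8 − 161.1 = 99.47·3.3604 − 161.1 = 173.157.
Rounded: 173.

173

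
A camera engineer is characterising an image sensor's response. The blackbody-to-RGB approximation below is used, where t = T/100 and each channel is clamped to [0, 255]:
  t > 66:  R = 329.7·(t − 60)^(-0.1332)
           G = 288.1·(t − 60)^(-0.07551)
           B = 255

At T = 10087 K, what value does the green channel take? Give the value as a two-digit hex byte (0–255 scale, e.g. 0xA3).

t = 10087/100 = 100.87; the t > 66 branch applies.
G = 288.1·(100.87 − 60)^(-0.07551) = 288.1·40.87^(-0.07551) = 288.1·0.75565 = 217.704.
Rounded: 218; in hex, 0xDA.

0xDA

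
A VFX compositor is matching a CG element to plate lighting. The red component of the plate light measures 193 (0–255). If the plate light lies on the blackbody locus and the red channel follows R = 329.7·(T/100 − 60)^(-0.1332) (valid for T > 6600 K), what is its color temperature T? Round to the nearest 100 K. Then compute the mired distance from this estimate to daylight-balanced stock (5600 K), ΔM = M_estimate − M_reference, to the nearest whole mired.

(t − 60)^(-0.1332) = 193/329.7 = 0.58538.
t − 60 = 0.58538^(1/-0.1332) = 0.58538^(-7.508) = 55.713, so t = 115.713.
T = 100·t = 11571 K → 11600 K to the nearest 100 K.
M_estimate = 10⁶/11600 = 86.21; M_reference = 10⁶/5600 = 178.57.
ΔM = 86.21 − 178.57 = -92.36 → -92 mireds.

-92 mireds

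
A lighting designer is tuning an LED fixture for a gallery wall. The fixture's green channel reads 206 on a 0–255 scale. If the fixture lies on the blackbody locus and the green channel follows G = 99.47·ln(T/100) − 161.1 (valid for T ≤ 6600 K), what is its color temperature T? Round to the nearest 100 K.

ln t = (206 + 161.1) / 99.47 = 3.6906.
t = e^3.6906 = 40.067.
T = 100·t = 4007 K → 4000 K to the nearest 100 K.

4000 K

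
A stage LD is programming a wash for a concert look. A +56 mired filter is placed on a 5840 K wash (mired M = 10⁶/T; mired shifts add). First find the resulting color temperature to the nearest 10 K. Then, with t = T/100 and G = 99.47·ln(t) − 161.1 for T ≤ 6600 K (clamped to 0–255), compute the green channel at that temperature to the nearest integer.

215

M_in = 10⁶/5840 = 171.23; M_out = 171.23 + (+56) = 227.23.
T_out = 10⁶/227.23 = 4400.8 K → 4400 K; t = 44.
G = 99.47·ln 44 − 161.1 = 99.47·3.7842 − 161.1 = 215.313.
Rounded: 215.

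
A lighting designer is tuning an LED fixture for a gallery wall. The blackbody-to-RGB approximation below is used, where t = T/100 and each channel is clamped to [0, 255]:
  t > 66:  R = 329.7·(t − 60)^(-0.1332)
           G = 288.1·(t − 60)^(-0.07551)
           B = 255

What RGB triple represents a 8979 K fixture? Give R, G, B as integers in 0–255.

t = 8979/100 = 89.79; the t > 66 branch applies.
R = 329.7·(89.79 − 60)^(-0.1332) = 329.7·29.79^(-0.1332) = 329.7·0.63629 = 209.784.
G = 288.1·(89.79 − 60)^(-0.07551) = 288.1·29.79^(-0.07551) = 288.1·0.77391 = 222.965.
B = 255 by definition for t > 66.
Rounded: (210, 223, 255).

R=210, G=223, B=255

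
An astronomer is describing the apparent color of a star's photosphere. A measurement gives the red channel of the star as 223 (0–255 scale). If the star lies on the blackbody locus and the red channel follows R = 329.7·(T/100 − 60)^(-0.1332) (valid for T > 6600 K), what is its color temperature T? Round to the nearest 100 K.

7900 K

(t − 60)^(-0.1332) = 223/329.7 = 0.67637.
t − 60 = 0.67637^(1/-0.1332) = 0.67637^(-7.508) = 18.831, so t = 78.831.
T = 100·t = 7883 K → 7900 K to the nearest 100 K.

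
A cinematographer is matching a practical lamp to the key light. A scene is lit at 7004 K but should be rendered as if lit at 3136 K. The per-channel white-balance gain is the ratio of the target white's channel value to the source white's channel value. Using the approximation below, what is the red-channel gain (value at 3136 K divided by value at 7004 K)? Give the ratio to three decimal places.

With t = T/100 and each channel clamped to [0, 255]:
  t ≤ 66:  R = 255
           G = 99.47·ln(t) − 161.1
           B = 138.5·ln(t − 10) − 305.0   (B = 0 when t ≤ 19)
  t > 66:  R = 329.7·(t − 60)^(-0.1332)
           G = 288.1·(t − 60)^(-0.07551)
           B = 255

1.052

At 7004 K (t = 70.04):
  R = 329.7·(70.04 − 60)^(-0.1332) = 329.7·10.04^(-0.1332) = 329.7·0.73548 = 242.487.
At 3136 K (t = 31.36):
  R = 255 by definition for t ≤ 66.
Gain = 255.000 / 242.487 = 1.0516 → 1.052.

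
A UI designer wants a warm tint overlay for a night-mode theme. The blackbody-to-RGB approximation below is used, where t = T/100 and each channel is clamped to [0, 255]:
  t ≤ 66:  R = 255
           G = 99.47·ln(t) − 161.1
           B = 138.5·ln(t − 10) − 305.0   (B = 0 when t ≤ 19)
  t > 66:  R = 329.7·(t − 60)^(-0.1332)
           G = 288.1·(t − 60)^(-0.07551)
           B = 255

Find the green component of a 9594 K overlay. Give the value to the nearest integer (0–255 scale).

220

t = 9594/100 = 95.94; the t > 66 branch applies.
G = 288.1·(95.94 − 60)^(-0.07551) = 288.1·35.94^(-0.07551) = 288.1·0.76302 = 219.827.
Rounded: 220.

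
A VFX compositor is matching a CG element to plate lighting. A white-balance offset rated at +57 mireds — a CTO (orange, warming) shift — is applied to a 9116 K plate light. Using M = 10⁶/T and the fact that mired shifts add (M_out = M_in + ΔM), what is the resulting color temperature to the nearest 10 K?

M_in = 10⁶/9116 = 109.70 mireds.
M_out = 109.70 + (+57) = 166.70 mireds.
T_out = 10⁶/166.70 = 5998.9 K → 6000 K.

6000 K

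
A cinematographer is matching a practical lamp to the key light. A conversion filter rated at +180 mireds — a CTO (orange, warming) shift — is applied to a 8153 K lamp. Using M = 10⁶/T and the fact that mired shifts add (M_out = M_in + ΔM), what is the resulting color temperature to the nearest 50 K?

3300 K

M_in = 10⁶/8153 = 122.65 mireds.
M_out = 122.65 + (+180) = 302.65 mireds.
T_out = 10⁶/302.65 = 3304.1 K → 3300 K.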